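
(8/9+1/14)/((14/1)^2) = 121/24696 = 0.00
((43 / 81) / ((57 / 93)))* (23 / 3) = 30659/4617 = 6.64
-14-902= -916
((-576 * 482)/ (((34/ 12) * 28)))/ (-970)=208224/57715 = 3.61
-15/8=-1.88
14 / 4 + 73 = 153/2 = 76.50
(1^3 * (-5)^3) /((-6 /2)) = 125/3 = 41.67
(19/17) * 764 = 14516/17 = 853.88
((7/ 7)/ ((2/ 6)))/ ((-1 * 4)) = -3/4 = -0.75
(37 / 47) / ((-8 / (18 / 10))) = -333/1880 = -0.18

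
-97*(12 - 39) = 2619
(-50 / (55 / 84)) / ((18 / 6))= -25.45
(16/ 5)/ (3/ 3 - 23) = -8/55 = -0.15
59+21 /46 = 2735/46 = 59.46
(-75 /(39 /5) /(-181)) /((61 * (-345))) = -25/9903777 = 0.00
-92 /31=-2.97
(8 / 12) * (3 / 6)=0.33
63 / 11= 5.73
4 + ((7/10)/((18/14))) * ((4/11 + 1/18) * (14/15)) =4.21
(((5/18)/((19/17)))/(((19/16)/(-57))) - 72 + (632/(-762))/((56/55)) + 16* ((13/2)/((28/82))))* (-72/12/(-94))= 22278589/1587754 = 14.03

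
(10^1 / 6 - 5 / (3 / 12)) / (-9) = 55/27 = 2.04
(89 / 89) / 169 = 1/169 = 0.01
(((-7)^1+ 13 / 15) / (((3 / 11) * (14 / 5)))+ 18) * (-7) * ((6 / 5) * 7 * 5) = -2930.67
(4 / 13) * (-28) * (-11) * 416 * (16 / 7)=90112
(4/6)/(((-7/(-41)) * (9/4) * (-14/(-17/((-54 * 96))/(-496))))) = 697/850445568 = 0.00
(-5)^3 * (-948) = 118500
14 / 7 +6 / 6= 3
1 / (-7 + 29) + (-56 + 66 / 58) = -34973/638 = -54.82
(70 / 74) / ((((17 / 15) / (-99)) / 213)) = -11070675/629 = -17600.44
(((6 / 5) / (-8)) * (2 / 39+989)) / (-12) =38573/3120 = 12.36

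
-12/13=-0.92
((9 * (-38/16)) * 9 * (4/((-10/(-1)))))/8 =-9.62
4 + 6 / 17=74/17 = 4.35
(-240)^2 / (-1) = -57600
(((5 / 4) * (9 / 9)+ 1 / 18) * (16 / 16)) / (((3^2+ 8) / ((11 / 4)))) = 517/2448 = 0.21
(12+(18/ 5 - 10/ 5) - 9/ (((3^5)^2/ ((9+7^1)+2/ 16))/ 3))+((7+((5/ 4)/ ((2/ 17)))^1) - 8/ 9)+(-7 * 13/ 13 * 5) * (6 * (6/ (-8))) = 2738543/14580 = 187.83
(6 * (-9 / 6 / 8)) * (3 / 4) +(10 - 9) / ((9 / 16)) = 269/288 = 0.93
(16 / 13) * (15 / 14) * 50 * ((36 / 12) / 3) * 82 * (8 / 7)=3936000/637 = 6178.96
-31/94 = -0.33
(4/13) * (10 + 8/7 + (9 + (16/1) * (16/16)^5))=11.12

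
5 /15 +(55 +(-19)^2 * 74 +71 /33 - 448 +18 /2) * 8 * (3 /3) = 2317233/11 = 210657.55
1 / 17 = 0.06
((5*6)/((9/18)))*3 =180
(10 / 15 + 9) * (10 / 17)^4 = 290000/250563 = 1.16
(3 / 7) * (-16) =-48/7 = -6.86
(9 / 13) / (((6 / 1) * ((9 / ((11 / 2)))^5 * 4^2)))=161051/262020096 = 0.00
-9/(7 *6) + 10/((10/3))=39/14 = 2.79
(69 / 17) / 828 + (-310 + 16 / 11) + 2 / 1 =-687877/2244 = -306.54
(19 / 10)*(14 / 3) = 133/15 = 8.87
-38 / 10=-19/5 = -3.80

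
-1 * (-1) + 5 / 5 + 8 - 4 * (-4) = 26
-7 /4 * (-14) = 49/2 = 24.50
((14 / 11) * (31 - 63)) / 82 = -224/451 = -0.50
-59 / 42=-1.40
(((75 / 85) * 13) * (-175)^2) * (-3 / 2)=-17915625/34 = -526930.15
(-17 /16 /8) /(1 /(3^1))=-51/128 = -0.40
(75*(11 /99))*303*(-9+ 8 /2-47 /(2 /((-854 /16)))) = 50472225/16 = 3154514.06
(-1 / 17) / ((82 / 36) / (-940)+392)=-16920/112754183 = 0.00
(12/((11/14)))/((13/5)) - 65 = -8455/143 = -59.13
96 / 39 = 2.46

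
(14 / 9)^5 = 537824/59049 = 9.11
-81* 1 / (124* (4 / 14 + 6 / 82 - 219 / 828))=-1604043/231787 = -6.92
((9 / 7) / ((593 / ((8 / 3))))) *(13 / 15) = 104/20755 = 0.01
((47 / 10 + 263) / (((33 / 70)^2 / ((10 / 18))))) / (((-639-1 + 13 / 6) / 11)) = -11.54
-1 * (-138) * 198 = 27324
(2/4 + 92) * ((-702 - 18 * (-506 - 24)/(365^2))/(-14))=346003317/74606 = 4637.74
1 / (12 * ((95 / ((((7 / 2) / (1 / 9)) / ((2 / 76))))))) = 21/20 = 1.05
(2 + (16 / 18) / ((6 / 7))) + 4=7.04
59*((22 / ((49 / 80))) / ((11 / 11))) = 103840/49 = 2119.18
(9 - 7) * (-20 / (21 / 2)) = -80/21 = -3.81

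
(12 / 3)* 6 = 24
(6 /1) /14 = 3/7 = 0.43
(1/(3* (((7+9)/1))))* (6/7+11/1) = 83/336 = 0.25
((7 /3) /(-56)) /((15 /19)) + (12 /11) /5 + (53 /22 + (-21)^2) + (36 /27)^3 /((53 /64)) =56218897/125928 = 446.44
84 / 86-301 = -12901/43 = -300.02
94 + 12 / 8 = 191/2 = 95.50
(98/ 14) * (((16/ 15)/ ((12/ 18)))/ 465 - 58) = -943894/2325 = -405.98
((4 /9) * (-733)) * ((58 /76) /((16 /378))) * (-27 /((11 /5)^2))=301317975/9196 = 32766.20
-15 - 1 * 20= -35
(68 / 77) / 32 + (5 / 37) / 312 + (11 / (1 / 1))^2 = 26895091/222222 = 121.03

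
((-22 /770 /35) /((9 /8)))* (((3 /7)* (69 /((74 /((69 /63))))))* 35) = -2116/190365 = -0.01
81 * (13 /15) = 351/5 = 70.20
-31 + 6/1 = -25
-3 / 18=-1/6 = -0.17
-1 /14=-0.07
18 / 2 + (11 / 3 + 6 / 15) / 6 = 871/90 = 9.68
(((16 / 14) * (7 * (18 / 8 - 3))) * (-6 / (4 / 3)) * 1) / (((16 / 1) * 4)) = 27/64 = 0.42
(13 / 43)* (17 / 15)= 221/645 = 0.34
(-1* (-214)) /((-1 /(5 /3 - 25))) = 14980/3 = 4993.33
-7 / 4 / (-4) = 7/16 = 0.44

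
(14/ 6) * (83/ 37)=581/111 = 5.23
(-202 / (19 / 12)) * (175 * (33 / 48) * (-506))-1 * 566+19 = 147558182/19 = 7766220.11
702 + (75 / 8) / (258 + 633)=1667977/2376 = 702.01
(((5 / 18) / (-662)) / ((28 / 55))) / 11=-25/333648 = 0.00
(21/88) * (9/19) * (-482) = -45549/836 = -54.48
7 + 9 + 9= 25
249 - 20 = 229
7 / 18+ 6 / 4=17/9 = 1.89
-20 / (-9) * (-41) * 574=-470680/9 = -52297.78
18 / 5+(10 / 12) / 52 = 5641/1560 = 3.62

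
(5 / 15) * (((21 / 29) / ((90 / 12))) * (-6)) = -28/145 = -0.19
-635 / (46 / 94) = -29845/23 = -1297.61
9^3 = 729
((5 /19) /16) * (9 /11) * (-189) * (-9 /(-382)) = -76545/1277408 = -0.06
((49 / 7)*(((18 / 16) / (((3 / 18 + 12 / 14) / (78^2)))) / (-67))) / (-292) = 2012283/841252 = 2.39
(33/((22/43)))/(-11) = -129/22 = -5.86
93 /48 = 31/16 = 1.94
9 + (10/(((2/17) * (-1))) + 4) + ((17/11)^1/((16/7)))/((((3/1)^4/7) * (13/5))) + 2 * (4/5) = -65214631/926640 = -70.38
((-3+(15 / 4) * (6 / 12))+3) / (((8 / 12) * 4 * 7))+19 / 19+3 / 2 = 1165/448 = 2.60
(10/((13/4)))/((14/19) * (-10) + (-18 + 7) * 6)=-380/9061 = -0.04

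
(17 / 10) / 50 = 17/500 = 0.03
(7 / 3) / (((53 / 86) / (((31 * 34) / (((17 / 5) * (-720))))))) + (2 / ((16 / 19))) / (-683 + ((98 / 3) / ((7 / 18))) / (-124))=-396365287/242628912 = -1.63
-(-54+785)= -731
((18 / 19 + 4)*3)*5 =1410/19 = 74.21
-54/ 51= -18/17 = -1.06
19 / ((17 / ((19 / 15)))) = 361/255 = 1.42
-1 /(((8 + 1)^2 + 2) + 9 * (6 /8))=-4/359 = -0.01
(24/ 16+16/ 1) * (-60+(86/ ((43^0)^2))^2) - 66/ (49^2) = 308240314/2401 = 128379.97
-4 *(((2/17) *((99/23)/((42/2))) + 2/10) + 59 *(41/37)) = -132869976/506345 = -262.41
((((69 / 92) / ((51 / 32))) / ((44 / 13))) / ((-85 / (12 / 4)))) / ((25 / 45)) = -702/79475 = -0.01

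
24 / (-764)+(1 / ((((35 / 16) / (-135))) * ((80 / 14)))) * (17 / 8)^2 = -1491333/30560 = -48.80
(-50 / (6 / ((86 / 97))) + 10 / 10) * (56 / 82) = -52052/11931 = -4.36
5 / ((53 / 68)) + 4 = 10.42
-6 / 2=-3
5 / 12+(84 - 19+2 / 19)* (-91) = -1350709/228 = -5924.16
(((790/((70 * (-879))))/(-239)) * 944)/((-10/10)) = -0.05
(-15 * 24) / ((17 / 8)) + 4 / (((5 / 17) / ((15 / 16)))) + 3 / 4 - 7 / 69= -366007/2346 = -156.01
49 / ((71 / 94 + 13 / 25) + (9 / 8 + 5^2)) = 460600/257563 = 1.79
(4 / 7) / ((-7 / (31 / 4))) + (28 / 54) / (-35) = -4283/6615 = -0.65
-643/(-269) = 2.39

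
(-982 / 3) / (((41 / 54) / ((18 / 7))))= -318168/287 = -1108.60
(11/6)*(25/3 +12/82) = 15.55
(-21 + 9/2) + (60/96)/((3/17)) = -311/24 = -12.96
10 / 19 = 0.53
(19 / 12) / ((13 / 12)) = 19/13 = 1.46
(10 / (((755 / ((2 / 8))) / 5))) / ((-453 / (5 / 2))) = -25/273612 = 0.00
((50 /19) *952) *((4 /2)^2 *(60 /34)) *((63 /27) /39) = 1058.03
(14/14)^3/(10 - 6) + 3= 13/4 = 3.25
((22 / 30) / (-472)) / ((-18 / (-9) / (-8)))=11/1770 = 0.01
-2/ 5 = -0.40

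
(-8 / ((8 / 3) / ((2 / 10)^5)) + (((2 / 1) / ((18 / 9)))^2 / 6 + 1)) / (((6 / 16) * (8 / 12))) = 43714/9375 = 4.66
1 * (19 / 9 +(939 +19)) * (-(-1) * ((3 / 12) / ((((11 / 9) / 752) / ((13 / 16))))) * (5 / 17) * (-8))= -52796510/187 = -282334.28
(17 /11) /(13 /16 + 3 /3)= 272/319 = 0.85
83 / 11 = 7.55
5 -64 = -59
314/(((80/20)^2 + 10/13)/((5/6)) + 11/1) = 20410/2023 = 10.09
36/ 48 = 3/4 = 0.75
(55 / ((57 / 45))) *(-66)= -54450/19 = -2865.79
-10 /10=-1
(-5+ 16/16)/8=-1/2 = -0.50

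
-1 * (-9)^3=729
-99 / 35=-2.83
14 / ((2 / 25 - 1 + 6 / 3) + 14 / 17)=5950/809 = 7.35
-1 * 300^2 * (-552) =49680000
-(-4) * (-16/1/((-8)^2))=-1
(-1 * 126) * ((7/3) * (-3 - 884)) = 260778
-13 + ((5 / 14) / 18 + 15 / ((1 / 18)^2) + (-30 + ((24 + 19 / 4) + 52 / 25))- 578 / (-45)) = 1701243/350 = 4860.69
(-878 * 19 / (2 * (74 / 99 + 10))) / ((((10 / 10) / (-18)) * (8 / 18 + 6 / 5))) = 17601705/2072 = 8495.03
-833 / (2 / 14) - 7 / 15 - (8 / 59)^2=-304490992/52215 = -5831.49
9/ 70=0.13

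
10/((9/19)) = 21.11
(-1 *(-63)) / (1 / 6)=378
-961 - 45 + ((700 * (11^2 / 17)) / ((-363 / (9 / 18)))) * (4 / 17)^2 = -14833034/14739 = -1006.38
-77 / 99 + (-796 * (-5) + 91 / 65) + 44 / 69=4120604/1035 = 3981.26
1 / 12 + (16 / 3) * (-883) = -18837/4 = -4709.25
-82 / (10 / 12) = -492/5 = -98.40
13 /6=2.17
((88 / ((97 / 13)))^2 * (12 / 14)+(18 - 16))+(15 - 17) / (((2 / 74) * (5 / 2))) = 30172986/329315 = 91.62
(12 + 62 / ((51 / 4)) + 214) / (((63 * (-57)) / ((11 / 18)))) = -9251/235467 = -0.04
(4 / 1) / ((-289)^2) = 4/83521 = 0.00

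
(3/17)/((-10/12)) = -0.21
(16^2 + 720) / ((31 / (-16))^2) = 249856/961 = 260.00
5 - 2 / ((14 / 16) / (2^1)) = 3/7 = 0.43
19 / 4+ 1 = 23/4 = 5.75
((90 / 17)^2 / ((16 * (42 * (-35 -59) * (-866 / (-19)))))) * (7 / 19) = -675/188206048 = 0.00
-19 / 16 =-1.19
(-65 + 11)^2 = 2916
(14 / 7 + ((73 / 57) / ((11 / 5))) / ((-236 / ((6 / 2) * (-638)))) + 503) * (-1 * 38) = -19369.41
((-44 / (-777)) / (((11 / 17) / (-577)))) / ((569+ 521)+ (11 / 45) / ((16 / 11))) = -9416640/203294539 = -0.05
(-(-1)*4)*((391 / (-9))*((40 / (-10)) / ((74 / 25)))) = 78200/333 = 234.83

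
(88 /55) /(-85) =-8/425 = -0.02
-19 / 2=-9.50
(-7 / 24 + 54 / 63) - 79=-13177/168 = -78.43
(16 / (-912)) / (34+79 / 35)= -35/72333 = 0.00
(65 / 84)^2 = 4225/7056 = 0.60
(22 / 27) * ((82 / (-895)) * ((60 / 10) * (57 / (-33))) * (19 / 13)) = 118408/104715 = 1.13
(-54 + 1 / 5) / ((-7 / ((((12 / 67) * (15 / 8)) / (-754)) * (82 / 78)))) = -33087/9194276 = 0.00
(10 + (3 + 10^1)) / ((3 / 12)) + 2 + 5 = 99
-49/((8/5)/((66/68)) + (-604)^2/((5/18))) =-8085/216700976 = 0.00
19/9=2.11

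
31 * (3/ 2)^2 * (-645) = -179955/4 = -44988.75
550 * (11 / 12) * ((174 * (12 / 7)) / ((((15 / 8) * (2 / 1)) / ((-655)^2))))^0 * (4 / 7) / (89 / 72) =233.07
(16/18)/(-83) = -8/747 = -0.01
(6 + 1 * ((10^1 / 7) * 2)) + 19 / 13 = 939/91 = 10.32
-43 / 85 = -0.51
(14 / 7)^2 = 4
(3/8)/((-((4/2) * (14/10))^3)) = -375/21952 = -0.02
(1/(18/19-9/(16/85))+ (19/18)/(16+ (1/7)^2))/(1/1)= 996493/22367790 = 0.04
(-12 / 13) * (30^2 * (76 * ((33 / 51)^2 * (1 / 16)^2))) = -1551825/15028 = -103.26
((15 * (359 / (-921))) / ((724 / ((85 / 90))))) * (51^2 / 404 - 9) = 3509225/179592544 = 0.02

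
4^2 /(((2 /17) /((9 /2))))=612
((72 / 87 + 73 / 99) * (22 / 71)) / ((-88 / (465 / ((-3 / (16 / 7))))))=2785660/1426887 = 1.95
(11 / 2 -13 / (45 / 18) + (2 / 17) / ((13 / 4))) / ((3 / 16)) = 1.79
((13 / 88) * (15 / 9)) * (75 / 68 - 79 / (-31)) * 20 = 2501525/139128 = 17.98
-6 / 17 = -0.35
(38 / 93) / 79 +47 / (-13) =-344815/95511 = -3.61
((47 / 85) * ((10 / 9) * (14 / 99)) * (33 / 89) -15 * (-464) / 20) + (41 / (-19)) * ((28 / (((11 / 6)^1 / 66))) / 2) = -574013248/776169 = -739.55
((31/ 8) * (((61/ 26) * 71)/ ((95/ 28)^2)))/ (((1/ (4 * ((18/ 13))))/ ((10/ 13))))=238.89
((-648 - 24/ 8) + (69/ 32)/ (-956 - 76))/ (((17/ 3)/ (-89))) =112551981/11008 = 10224.56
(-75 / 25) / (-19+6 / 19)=57/355 = 0.16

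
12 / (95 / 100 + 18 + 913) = 80/6213 = 0.01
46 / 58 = 23/29 = 0.79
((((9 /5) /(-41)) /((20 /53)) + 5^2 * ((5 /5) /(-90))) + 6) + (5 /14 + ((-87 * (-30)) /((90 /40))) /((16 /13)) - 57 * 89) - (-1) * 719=-879650201/258300 = -3405.54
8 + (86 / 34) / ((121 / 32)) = 17832/2057 = 8.67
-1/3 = -0.33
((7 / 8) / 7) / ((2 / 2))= 0.12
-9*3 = -27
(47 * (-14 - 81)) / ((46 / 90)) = -200925/23 = -8735.87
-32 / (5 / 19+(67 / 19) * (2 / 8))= -2432/87 = -27.95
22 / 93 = 0.24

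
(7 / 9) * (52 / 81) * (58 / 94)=0.31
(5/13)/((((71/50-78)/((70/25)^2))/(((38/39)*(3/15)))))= -2128/277329 = -0.01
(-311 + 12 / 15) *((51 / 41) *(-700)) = 11074140/41 = 270100.98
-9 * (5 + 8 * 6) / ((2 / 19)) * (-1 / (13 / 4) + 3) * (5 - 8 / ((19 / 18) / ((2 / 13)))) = -15810165/338 = -46775.64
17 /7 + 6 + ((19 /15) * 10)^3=385697/189 = 2040.72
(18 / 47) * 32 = 12.26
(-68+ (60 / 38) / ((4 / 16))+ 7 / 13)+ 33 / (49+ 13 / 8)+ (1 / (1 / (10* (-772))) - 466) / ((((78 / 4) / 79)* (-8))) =272427347/66690 = 4084.98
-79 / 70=-1.13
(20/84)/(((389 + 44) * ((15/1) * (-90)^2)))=1/220959900 = 0.00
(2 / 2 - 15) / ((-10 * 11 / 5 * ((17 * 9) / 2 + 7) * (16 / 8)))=7/1837 = 0.00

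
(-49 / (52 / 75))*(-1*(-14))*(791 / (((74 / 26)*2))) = -20348475/148 = -137489.70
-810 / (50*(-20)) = 81/100 = 0.81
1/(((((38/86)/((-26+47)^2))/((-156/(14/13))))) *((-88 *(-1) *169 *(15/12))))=-8127/1045 = -7.78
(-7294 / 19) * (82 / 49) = -85444/133 = -642.44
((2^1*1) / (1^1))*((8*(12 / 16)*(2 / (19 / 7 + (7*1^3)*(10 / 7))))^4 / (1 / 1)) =1.59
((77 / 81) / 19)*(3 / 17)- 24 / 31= -206917/270351 = -0.77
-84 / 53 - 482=-25630/53 = -483.58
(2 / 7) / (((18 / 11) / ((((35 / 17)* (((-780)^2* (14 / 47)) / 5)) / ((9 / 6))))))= 20820800/2397 = 8686.19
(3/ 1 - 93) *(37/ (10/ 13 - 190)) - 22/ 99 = 12823/738 = 17.38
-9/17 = -0.53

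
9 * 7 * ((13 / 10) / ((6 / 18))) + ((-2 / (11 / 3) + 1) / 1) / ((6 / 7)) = 40628/165 = 246.23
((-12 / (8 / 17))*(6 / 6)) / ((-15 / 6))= 51/5 = 10.20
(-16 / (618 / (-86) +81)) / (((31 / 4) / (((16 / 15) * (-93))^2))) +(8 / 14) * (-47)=-83898452/277725 = -302.09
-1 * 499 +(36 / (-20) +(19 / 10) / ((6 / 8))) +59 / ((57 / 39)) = -130501/285 = -457.90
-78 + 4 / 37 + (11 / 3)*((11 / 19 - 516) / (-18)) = 1028819/37962 = 27.10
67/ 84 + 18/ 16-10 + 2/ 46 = -31043/3864 = -8.03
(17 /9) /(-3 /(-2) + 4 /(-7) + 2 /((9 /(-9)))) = -238/135 = -1.76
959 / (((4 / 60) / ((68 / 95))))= 195636/19 = 10296.63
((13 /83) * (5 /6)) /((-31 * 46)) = -65/710148 = 0.00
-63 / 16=-3.94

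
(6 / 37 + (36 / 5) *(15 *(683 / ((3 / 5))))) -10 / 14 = 31841317/259 = 122939.45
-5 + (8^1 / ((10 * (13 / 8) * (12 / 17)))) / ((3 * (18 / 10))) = -5129/1053 = -4.87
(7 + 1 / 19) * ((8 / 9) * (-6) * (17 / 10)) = -63.94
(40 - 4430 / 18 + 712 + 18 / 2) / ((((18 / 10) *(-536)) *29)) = -11585/629532 = -0.02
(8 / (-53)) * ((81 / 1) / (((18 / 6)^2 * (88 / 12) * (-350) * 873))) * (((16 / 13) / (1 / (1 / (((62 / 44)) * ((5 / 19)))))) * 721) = 375744/258977875 = 0.00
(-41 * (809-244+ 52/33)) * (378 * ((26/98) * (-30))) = 768767220/11 = 69887929.09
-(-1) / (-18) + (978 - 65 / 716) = 6301289/6444 = 977.85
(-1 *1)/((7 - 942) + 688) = 1/247 = 0.00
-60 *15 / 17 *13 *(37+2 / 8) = -435825/17 = -25636.76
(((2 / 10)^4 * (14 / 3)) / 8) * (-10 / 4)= -7/3000 = 0.00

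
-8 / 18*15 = -20/3 = -6.67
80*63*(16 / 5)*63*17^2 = 293642496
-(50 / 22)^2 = -5.17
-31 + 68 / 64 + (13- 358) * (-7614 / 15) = 175092.06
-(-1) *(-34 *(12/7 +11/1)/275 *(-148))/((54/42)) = 447848/2475 = 180.95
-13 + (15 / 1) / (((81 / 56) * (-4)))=-421/27 = -15.59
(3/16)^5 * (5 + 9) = 1701/524288 = 0.00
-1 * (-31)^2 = -961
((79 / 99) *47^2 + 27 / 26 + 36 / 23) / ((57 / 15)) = 522558605/1124838 = 464.56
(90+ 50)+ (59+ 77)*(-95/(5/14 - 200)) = 114436/559 = 204.72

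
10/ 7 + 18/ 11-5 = -149/77 = -1.94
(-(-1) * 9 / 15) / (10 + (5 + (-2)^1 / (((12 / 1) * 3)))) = 54/1345 = 0.04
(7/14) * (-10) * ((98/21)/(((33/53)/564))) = -697480/33 = -21135.76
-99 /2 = -49.50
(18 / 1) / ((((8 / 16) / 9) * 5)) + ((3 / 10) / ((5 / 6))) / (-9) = 1619/25 = 64.76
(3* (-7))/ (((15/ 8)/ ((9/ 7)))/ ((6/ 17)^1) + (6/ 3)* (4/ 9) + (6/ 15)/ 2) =-720/179 = -4.02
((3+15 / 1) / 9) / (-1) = -2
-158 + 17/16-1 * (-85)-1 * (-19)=-847/16 = -52.94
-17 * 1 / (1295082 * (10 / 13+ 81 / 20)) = -2210/811368873 = 0.00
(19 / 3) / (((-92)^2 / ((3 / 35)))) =19/296240 = 0.00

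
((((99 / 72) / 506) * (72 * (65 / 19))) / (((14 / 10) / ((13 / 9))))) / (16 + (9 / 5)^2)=0.04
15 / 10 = 3/2 = 1.50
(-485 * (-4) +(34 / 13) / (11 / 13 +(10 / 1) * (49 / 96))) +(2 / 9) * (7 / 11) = 713332330/367587 = 1940.58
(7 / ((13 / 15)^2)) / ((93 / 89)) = 46725/5239 = 8.92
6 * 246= 1476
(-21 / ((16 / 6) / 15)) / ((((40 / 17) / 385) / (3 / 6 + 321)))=-795394215/128 = -6214017.30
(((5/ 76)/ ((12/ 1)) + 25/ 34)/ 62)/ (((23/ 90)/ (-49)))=-2.29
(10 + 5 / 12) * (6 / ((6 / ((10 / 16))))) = 625/96 = 6.51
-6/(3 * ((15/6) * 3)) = -4/15 = -0.27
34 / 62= 17/31 = 0.55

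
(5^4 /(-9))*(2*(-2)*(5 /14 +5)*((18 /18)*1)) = 31250/21 = 1488.10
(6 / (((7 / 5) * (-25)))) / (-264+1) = 6/9205 = 0.00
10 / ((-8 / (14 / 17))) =-35/34 = -1.03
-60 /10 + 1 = -5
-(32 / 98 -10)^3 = 106496424/117649 = 905.20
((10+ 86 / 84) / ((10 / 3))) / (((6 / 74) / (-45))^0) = 463/140 = 3.31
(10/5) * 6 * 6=72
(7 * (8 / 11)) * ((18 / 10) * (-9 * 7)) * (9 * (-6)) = 1714608/55 = 31174.69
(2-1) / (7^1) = 1/7 = 0.14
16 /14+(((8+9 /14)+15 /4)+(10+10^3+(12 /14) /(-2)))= 28647/28 = 1023.11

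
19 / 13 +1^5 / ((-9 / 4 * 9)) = 1487/1053 = 1.41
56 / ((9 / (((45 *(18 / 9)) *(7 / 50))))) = 78.40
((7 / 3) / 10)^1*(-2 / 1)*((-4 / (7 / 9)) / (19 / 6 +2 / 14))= 504/695 = 0.73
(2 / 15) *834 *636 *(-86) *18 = -547397568/5 = -109479513.60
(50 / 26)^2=625/169 = 3.70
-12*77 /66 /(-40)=7/20 = 0.35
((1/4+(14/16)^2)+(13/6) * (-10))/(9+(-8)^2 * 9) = -61/1728 = -0.04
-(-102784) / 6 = 17130.67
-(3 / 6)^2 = -1/4 = -0.25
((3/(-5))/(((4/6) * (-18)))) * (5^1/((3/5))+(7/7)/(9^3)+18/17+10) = 60086/61965 = 0.97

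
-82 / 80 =-41/40 = -1.02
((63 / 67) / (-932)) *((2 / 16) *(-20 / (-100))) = -63/2497760 = 0.00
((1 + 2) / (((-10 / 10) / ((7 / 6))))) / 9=-0.39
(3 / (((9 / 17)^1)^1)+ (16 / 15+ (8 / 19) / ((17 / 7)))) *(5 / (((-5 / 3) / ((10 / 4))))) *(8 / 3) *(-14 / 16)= 234241/1938 = 120.87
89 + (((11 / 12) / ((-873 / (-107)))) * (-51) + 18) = 353635/3492 = 101.27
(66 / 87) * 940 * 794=16419920/29 = 566204.14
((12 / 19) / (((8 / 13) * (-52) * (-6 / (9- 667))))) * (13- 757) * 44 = 1346268/19 = 70856.21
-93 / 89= -1.04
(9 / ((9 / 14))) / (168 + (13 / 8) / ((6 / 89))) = 0.07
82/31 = 2.65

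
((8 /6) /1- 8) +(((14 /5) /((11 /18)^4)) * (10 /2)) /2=1911676/43923 = 43.52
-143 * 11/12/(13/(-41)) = 4961/12 = 413.42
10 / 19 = 0.53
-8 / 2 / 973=-4/973 = 0.00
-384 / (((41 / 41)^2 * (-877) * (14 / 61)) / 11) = 128832/6139 = 20.99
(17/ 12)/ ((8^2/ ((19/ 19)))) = 17/768 = 0.02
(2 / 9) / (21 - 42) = -2/189 = -0.01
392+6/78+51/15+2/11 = 282896/715 = 395.66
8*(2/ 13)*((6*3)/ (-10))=-144/65 = -2.22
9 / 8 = 1.12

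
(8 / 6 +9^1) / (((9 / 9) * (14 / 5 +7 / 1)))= 155/147 = 1.05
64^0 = 1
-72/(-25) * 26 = 1872/25 = 74.88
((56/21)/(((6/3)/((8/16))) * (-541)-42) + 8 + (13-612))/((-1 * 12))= 49.25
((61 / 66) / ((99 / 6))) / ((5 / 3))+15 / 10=5567/3630 = 1.53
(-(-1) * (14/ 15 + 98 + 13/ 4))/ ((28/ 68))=104227/420 = 248.16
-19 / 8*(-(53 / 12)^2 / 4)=53371/4608 = 11.58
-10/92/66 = -5/3036 = 0.00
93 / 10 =9.30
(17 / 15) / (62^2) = 17/57660 = 0.00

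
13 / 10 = 1.30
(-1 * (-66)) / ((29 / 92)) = 6072/29 = 209.38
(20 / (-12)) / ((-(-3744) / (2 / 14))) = -5/78624 = 0.00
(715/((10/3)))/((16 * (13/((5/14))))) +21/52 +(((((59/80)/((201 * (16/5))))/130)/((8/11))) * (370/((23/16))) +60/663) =792549161/915427968 = 0.87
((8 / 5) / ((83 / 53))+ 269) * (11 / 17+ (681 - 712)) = -57822444/7055 = -8195.95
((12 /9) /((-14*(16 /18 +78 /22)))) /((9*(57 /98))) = -308/75069 = 0.00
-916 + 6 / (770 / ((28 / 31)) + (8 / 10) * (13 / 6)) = -23474152/25627 = -915.99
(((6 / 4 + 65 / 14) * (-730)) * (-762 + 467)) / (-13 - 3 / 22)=-203721100/2023 = -100702.47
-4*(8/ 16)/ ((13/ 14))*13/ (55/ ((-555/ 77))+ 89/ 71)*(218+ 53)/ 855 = 9966838/7161765 = 1.39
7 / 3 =2.33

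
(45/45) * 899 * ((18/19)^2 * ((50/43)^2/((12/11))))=667507500/667489 = 1000.03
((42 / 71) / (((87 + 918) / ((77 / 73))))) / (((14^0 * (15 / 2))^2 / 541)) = 2332792/390668625 = 0.01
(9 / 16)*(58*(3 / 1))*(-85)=-66555/8 = -8319.38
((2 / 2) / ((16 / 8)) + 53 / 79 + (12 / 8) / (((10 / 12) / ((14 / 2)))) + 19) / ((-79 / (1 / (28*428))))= -25889/747921440 = 0.00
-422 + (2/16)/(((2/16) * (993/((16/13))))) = -5447582/12909 = -422.00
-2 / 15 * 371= -742/15 = -49.47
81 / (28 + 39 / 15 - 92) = -405/307 = -1.32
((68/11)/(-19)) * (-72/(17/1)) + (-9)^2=17217/209 = 82.38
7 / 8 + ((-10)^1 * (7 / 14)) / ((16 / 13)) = -3.19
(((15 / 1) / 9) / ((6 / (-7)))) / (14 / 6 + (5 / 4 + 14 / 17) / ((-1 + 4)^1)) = -0.64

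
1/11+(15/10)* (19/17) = 1.77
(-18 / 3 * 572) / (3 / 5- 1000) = 17160/4997 = 3.43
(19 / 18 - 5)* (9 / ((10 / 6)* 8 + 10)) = -213/140 = -1.52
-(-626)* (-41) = -25666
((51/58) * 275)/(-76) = -14025/4408 = -3.18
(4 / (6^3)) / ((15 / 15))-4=-215/54 = -3.98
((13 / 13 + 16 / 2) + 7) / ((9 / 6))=32/3 = 10.67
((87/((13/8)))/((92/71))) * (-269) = -3323226/299 = -11114.47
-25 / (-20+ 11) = 25/9 = 2.78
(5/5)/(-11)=-1/11 = -0.09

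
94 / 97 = 0.97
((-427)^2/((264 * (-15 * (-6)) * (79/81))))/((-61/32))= -17934/4345 = -4.13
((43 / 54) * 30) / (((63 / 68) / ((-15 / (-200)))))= 731/378 = 1.93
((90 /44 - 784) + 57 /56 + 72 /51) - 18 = -797.52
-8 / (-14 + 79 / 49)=0.65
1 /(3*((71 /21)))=7/71 = 0.10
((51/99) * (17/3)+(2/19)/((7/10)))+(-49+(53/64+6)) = -32951045/842688 = -39.10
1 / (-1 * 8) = -1/8 = -0.12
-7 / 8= -0.88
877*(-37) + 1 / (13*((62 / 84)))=-13076905/403 = -32448.90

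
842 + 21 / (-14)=1681/2 = 840.50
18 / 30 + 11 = 58/5 = 11.60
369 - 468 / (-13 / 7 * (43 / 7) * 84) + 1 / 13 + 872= 1241.57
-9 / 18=-1/2 = -0.50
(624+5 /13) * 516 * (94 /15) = 131235656/65 = 2019010.09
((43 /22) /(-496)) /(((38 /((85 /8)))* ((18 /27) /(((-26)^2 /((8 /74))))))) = -68564145/6634496 = -10.33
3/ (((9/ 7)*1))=7/3 = 2.33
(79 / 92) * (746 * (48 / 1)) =707208/23 = 30748.17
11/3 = 3.67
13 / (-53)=-13/53 = -0.25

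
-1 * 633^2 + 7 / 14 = -801377/2 = -400688.50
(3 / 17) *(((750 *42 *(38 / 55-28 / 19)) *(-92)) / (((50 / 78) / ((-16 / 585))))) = -303432192/17765 = -17080.34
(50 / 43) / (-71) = -50/3053 = -0.02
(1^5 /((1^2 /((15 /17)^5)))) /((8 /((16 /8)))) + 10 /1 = 57553655/5679428 = 10.13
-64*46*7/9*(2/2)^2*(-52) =1071616/9 = 119068.44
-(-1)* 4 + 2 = 6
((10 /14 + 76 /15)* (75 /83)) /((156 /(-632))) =-479530/22659 = -21.16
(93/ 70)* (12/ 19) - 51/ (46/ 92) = -67272/665 = -101.16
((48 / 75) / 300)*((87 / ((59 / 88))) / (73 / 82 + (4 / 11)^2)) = 101283776/374096875 = 0.27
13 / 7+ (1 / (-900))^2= 10530007/5670000 = 1.86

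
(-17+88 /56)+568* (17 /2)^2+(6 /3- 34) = 286934/7 = 40990.57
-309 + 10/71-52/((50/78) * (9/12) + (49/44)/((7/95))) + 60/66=-271071293/870815 = -311.28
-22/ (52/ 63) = -693/26 = -26.65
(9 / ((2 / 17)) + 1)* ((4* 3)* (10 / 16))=2325/4 = 581.25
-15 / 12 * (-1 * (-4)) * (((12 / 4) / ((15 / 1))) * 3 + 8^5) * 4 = -655372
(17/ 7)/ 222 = 0.01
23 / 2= 11.50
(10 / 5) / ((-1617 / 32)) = -64/1617 = -0.04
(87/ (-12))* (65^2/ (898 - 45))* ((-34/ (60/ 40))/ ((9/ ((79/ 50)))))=6582043/46062 = 142.90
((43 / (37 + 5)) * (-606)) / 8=-4343/56 = -77.55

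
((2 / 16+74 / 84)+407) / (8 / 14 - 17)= -13709/552 = -24.84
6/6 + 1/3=4/3 = 1.33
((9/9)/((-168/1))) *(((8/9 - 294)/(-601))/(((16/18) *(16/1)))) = -1319/6461952 = 0.00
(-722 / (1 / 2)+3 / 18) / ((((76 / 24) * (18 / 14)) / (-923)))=55971643/171 = 327319.55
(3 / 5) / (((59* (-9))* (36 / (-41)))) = 41/31860 = 0.00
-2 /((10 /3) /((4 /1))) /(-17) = 12/85 = 0.14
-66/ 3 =-22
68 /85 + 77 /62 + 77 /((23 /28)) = 682919/7130 = 95.78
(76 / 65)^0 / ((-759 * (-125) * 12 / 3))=1/379500 = 0.00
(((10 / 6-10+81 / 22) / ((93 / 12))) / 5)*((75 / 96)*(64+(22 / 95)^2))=-44367947/7386060 = -6.01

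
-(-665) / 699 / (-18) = -665/12582 = -0.05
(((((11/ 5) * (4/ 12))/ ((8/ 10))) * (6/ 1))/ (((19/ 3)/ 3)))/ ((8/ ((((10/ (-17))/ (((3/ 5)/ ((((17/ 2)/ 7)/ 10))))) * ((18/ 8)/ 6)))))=-495/34048 = -0.01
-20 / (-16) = 5/4 = 1.25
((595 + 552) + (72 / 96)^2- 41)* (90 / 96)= 265575/256 = 1037.40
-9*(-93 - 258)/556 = 3159/556 = 5.68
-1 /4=-0.25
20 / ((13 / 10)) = 200/13 = 15.38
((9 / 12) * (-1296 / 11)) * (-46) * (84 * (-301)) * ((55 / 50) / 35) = -80749872/25 = -3229994.88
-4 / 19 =-0.21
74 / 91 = 0.81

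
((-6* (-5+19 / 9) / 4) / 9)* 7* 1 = 91/27 = 3.37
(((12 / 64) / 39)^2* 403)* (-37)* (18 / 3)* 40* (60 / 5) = -51615/52 = -992.60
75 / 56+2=187/56 = 3.34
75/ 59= 1.27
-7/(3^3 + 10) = -7/37 = -0.19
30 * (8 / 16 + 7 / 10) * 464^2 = 7750656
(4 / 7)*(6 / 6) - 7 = -45/7 = -6.43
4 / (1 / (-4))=-16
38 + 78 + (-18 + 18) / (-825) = 116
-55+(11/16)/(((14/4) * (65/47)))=-199683/3640 = -54.86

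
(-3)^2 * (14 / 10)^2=441/25 = 17.64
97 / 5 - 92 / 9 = 413/45 = 9.18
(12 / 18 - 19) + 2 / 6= -18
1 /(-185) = -0.01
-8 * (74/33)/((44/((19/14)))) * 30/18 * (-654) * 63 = 4597620/121 = 37996.86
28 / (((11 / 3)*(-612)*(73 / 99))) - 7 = -8708/1241 = -7.02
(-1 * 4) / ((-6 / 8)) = 16/3 = 5.33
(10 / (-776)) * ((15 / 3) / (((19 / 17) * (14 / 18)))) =-3825/51604 = -0.07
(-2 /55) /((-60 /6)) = 1/275 = 0.00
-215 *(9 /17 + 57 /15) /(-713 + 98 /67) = 1060208/810441 = 1.31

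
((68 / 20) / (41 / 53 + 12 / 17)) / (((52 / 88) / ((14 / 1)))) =4717636/86645 = 54.45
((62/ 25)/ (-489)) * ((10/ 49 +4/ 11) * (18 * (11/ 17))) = -6696/199675 = -0.03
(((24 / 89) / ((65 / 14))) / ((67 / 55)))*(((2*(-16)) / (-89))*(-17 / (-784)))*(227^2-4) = 924976800/48294337 = 19.15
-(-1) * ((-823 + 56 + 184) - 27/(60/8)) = -2933/5 = -586.60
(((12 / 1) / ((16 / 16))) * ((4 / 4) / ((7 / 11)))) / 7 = 132/49 = 2.69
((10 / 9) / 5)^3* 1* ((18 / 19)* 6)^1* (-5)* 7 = -1120/513 = -2.18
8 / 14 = 4/7 = 0.57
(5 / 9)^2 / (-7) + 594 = 336773/567 = 593.96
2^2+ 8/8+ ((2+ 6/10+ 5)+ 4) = 16.60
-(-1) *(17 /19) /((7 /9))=153/133 = 1.15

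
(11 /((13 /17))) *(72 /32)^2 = 15147/208 = 72.82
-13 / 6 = -2.17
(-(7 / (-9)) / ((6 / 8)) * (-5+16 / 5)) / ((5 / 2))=-56/75 = -0.75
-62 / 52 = -31/26 = -1.19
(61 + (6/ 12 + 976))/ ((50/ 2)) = 41.50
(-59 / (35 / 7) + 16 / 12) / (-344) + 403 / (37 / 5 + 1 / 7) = 505717/9460 = 53.46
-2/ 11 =-0.18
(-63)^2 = 3969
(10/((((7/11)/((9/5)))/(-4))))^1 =-792/7 = -113.14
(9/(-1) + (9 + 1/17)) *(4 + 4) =0.47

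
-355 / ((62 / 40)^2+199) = -142000/80561 = -1.76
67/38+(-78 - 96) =-6545/38 = -172.24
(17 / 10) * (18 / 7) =153/35 = 4.37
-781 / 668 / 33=-71/2004 = -0.04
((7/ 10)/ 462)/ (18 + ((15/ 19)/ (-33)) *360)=19/117720 = 0.00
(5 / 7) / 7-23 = -1122/49 = -22.90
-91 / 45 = -2.02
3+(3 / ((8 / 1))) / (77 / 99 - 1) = 21/16 = 1.31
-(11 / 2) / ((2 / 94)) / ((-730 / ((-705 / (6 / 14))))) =-170093/292 = -582.51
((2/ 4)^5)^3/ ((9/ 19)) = 19/294912 = 0.00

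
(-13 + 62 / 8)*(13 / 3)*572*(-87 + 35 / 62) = 69736667/62 = 1124784.95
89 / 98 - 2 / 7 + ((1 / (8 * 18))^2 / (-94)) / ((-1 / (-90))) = 3302539/5306112 = 0.62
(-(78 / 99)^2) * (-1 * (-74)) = -50024/1089 = -45.94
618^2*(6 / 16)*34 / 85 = 57288.60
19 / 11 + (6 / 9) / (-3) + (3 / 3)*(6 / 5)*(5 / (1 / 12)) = 7277/99 = 73.51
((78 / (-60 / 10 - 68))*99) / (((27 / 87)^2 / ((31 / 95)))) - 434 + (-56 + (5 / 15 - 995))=-6461321/3515 = -1838.21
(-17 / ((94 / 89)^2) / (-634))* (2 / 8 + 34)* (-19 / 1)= -350512171/22408096 = -15.64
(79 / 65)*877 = 69283/65 = 1065.89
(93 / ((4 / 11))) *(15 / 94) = 15345/376 = 40.81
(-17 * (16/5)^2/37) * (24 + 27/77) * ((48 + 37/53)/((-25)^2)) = -33697536/3774925 = -8.93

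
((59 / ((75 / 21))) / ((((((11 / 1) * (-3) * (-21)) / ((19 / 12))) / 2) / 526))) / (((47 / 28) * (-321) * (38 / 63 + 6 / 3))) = -14446327/510317775 = -0.03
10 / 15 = 2/3 = 0.67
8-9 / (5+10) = 7.40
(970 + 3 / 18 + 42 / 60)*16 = 233008/15 = 15533.87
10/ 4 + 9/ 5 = 43/10 = 4.30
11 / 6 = 1.83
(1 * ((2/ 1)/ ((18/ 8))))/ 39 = 8/351 = 0.02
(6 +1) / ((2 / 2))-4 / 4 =6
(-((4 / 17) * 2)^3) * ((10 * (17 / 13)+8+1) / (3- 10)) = 20992/63869 = 0.33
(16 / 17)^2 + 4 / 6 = 1346/867 = 1.55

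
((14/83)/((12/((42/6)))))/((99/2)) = 49/24651 = 0.00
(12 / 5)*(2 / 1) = 24/5 = 4.80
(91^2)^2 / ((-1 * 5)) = -68574961/5 = -13714992.20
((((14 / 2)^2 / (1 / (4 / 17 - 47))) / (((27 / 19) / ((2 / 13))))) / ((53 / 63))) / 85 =-13034/3757 = -3.47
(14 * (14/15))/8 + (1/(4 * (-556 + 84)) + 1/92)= 1070623/651360 = 1.64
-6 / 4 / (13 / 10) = -15/13 = -1.15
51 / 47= 1.09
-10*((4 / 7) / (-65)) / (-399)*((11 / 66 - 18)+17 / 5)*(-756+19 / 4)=-260233/108927 = -2.39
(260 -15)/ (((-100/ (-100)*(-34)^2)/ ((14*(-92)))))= -78890/289 = -272.98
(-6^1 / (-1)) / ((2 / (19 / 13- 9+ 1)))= -255/13 = -19.62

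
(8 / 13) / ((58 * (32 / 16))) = 2/377 = 0.01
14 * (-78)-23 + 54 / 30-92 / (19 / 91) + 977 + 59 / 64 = -3501531/6080 = -575.91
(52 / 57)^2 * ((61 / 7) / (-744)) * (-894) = 8.71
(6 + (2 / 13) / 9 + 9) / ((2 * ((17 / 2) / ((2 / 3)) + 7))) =3514/9243 = 0.38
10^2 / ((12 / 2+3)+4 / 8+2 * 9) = 40/11 = 3.64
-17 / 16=-1.06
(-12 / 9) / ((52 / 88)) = -88/39 = -2.26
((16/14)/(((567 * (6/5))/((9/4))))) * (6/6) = 5/1323 = 0.00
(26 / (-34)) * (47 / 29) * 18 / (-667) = 0.03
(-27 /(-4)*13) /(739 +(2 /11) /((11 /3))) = 42471/357700 = 0.12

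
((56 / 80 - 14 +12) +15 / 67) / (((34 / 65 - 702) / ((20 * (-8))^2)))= 29993600/763733 = 39.27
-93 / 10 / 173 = -93/1730 = -0.05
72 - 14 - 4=54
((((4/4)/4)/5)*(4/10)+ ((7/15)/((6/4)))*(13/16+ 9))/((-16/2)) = -5531/14400 = -0.38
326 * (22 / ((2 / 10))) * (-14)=-502040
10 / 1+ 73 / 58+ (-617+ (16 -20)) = -35365/58 = -609.74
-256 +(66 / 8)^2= -3007/16 = -187.94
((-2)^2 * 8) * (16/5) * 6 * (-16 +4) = -36864/5 = -7372.80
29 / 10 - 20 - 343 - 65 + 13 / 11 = -46631/110 = -423.92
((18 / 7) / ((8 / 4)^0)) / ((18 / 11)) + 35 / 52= 817/364 = 2.24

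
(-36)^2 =1296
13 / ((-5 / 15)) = -39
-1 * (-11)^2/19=-121/19 = -6.37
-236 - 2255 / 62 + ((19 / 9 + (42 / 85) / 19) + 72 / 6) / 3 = -723617689/2703510 = -267.66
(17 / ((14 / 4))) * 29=986/7 = 140.86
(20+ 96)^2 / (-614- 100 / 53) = -356584/16321 = -21.85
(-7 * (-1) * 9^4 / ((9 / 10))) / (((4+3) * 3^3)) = 270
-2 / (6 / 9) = -3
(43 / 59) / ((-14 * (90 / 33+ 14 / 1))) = -473/151984 = 0.00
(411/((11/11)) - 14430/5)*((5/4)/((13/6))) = -37125/26 = -1427.88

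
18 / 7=2.57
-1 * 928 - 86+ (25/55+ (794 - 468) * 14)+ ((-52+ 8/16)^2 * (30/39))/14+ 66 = 15063779/4004 = 3762.18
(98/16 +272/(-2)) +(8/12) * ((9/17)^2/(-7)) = -2102329/16184 = -129.90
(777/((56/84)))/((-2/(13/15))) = -10101/20 = -505.05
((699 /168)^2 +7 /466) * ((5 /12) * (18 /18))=63301565/8768256 = 7.22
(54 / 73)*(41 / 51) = 0.59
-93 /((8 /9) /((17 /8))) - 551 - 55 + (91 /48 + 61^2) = 2894.57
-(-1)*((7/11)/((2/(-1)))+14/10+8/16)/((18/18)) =87/55 = 1.58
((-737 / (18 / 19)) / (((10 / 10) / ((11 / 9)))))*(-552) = 524853.19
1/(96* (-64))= -1/6144 = 0.00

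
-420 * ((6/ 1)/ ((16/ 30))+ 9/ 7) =-5265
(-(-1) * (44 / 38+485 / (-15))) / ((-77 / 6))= 2.43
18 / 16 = 9/8 = 1.12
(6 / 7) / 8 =3/28 = 0.11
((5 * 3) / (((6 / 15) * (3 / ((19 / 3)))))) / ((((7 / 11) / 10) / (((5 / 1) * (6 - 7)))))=-130625/21 = -6220.24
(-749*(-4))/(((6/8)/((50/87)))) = 599200/261 = 2295.79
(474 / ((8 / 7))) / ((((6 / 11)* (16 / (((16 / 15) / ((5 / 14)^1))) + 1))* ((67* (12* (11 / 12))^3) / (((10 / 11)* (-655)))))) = -12677525/15873506 = -0.80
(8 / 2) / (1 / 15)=60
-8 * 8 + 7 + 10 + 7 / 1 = -40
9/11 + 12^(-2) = 1307/1584 = 0.83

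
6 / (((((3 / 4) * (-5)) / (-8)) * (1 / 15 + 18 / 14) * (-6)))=-112/71 = -1.58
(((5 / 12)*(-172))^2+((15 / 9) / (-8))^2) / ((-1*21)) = -2958425/12096 = -244.58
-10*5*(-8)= 400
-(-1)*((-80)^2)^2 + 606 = 40960606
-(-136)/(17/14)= 112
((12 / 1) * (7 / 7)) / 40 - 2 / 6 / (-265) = 479/1590 = 0.30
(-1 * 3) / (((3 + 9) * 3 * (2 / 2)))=-1/12 = -0.08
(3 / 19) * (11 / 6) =0.29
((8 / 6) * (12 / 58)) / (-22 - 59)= -8/2349 = 0.00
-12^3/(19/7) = -12096/19 = -636.63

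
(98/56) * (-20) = -35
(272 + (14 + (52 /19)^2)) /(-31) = -105950/11191 = -9.47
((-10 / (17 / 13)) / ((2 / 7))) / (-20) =91/68 = 1.34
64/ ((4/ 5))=80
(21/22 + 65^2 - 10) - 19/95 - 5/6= 4214.92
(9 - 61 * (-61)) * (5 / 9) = 18650/9 = 2072.22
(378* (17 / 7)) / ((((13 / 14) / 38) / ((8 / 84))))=46512/13 = 3577.85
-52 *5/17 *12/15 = -208/17 = -12.24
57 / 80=0.71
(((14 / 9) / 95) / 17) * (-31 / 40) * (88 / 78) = -2387/2834325 = 0.00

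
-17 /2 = -8.50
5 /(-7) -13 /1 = -96/7 = -13.71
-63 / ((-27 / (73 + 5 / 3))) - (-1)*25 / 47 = 174.75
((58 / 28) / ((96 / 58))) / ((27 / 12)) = 841/1512 = 0.56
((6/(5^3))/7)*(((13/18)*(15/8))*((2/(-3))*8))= -26/525 = -0.05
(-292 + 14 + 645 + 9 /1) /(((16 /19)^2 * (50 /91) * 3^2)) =1543997/14400 = 107.22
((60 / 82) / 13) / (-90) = -1/1599 = 0.00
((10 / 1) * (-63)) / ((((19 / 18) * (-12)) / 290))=274050/19 = 14423.68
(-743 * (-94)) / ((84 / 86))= 1501603/21 = 71504.90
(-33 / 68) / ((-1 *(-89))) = -33/6052 = -0.01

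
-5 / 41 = -0.12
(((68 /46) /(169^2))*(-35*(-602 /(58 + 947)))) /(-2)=-71638/132037503 = 0.00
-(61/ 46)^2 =-3721/2116 = -1.76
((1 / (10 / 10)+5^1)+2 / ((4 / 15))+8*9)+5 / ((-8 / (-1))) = 689/8 = 86.12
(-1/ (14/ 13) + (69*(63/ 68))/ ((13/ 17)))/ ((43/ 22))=331001/7826 = 42.30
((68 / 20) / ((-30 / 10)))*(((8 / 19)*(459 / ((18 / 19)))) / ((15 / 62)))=-71672/75 = -955.63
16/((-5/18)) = -288/5 = -57.60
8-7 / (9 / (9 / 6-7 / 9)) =1205/162 = 7.44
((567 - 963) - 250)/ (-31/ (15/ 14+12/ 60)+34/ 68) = 27.05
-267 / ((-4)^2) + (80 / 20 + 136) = 1973/16 = 123.31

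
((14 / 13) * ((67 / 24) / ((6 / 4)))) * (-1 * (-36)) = 938/13 = 72.15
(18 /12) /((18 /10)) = 5/6 = 0.83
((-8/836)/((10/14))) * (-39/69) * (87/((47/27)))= 427518/1129645 = 0.38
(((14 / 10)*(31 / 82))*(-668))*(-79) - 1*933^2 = -172724483/205 = -842558.45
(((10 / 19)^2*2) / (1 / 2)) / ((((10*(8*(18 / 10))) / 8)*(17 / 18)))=400/6137 = 0.07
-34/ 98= -0.35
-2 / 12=-1/6 = -0.17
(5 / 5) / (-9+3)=-1/6 = -0.17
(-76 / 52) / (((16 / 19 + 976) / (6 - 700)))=125267/120640 = 1.04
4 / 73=0.05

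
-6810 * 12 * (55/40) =-112365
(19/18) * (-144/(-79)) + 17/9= 2711/711 = 3.81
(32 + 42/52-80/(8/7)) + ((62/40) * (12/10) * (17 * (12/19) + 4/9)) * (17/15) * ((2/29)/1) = -573220901/16116750 = -35.57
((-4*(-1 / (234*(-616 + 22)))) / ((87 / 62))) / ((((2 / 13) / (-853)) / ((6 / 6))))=26443/232551 = 0.11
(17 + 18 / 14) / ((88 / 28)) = 64/11 = 5.82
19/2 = 9.50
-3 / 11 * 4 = -12/11 = -1.09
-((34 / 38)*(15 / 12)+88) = -6773/76 = -89.12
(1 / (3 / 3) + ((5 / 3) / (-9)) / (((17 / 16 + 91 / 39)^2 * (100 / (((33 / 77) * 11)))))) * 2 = 2.00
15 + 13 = 28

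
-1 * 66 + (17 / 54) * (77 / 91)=-46145/702 = -65.73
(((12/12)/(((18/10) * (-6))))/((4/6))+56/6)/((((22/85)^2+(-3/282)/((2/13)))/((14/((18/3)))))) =-112399325/11313 = -9935.41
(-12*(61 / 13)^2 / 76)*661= -2297.96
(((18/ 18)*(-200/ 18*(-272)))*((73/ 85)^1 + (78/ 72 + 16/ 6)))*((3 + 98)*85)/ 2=538107800/9 = 59789755.56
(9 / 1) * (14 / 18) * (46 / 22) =161/11 = 14.64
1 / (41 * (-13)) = -1/533 = 0.00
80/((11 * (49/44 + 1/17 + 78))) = 0.09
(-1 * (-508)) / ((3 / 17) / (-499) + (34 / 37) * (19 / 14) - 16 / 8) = -558062638/827481 = -674.41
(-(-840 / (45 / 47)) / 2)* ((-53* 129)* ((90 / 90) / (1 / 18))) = -53984952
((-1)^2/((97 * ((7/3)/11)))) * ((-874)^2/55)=2291628/3395 = 675.00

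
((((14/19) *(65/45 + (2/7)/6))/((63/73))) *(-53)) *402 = -97467848/3591 = -27142.26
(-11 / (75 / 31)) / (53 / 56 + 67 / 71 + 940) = -43736/9060375 = 0.00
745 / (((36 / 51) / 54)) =113985/2 = 56992.50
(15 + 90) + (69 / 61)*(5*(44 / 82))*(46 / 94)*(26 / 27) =112594855/1057923 = 106.43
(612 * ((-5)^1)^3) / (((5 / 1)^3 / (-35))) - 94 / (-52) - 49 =555693/26 = 21372.81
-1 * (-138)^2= -19044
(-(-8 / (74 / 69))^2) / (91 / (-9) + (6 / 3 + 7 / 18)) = 7.21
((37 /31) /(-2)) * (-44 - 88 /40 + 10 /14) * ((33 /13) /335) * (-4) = -3887664/4725175 = -0.82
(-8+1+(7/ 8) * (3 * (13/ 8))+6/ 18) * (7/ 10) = -3227/1920 = -1.68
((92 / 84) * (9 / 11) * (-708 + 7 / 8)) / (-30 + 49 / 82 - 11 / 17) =21.09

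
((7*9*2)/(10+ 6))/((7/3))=27/8 = 3.38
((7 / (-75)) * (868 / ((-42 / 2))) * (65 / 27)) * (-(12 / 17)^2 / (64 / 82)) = -231322/39015 = -5.93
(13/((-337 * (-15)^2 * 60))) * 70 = -91/454950 = 0.00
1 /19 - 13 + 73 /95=-1157/95 = -12.18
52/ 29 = 1.79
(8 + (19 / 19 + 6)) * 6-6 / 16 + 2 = 733/8 = 91.62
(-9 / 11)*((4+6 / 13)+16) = -16.74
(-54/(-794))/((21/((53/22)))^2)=8427/9415252 = 0.00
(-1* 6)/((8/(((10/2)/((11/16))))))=-60/11 = -5.45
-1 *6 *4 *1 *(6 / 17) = -144/17 = -8.47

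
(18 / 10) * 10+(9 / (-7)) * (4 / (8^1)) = 243/14 = 17.36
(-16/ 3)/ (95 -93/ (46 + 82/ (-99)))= -71552/1246899 = -0.06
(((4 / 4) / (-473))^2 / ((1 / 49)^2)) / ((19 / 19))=2401/223729 = 0.01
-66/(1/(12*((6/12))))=-396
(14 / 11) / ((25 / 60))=3.05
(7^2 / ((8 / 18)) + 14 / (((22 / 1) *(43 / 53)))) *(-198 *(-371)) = 701447103/86 = 8156361.66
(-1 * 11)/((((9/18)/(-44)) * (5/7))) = 6776/5 = 1355.20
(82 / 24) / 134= 41/1608 = 0.03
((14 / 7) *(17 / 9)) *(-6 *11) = -748/3 = -249.33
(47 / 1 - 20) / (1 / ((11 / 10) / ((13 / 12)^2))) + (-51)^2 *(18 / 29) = 40181346/24505 = 1639.72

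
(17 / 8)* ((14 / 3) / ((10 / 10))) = 119/12 = 9.92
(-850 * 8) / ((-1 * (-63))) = -6800/63 = -107.94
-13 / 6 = -2.17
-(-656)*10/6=3280/3 = 1093.33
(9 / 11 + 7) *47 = 4042/11 = 367.45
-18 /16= -9/8 = -1.12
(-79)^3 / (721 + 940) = -493039/1661 = -296.83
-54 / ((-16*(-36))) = -0.09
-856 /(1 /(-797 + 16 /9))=6126392/9 = 680710.22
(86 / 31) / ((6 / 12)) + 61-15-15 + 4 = 1257/31 = 40.55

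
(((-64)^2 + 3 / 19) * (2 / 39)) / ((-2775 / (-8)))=1245232/2056275 = 0.61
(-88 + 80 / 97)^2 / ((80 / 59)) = 5604.65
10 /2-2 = 3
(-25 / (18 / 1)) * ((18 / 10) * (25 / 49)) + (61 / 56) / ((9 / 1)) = -4073/3528 = -1.15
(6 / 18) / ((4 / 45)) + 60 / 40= 21/4 = 5.25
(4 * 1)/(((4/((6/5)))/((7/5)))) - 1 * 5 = -83/25 = -3.32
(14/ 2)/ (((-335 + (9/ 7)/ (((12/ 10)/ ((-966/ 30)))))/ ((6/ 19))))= -84/14041 = -0.01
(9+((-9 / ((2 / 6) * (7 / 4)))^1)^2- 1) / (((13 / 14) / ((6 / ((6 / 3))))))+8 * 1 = 73064/91 = 802.90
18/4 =9/2 = 4.50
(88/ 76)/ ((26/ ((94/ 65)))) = 0.06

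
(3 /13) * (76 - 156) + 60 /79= -18180/1027 = -17.70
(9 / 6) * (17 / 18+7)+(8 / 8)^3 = 155/12 = 12.92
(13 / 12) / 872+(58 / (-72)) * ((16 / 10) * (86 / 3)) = -17397559/470880 = -36.95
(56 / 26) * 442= 952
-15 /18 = -5/6 = -0.83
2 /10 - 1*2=-1.80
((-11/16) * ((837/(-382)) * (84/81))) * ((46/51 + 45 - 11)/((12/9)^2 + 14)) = 3186645/922148 = 3.46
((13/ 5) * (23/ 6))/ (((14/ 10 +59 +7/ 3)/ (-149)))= -44551/1882 = -23.67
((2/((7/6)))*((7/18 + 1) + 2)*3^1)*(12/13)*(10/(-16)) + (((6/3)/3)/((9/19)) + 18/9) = -6.65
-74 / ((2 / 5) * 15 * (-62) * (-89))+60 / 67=990761/1109118 = 0.89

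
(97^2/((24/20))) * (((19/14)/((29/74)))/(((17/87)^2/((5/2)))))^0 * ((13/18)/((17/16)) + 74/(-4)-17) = -501264475/1836 = -273019.87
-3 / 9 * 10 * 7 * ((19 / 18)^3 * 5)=-1200325/8748 = -137.21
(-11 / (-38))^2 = 121/1444 = 0.08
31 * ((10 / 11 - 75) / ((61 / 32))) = -808480/671 = -1204.89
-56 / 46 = -28/23 = -1.22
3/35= 0.09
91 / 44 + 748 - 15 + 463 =52715/44 = 1198.07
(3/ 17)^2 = 9/289 = 0.03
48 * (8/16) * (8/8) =24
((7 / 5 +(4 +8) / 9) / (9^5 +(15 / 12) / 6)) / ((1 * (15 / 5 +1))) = 82/7085905 = 0.00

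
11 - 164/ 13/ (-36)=1328/117 = 11.35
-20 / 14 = -10/7 = -1.43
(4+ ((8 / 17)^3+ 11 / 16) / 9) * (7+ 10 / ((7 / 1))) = 18959473/550256 = 34.46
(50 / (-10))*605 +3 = -3022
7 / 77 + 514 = 5655/11 = 514.09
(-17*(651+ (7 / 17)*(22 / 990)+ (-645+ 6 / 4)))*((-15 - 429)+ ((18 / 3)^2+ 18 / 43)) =33559369/645 = 52030.03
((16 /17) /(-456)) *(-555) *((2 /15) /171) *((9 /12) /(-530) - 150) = -206423/1540710 = -0.13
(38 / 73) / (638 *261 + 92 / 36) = 342/109404005 = 0.00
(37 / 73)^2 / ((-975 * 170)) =-1369/883281750 = 0.00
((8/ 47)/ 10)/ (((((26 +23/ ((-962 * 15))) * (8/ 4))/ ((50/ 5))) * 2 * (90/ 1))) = 962/52897137 = 0.00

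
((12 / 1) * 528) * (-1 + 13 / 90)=-27104/5 = -5420.80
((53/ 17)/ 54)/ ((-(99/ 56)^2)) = -83104/4498659 = -0.02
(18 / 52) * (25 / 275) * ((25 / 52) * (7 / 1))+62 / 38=490957/282568 = 1.74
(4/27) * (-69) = -92/9 = -10.22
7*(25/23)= 175/23 = 7.61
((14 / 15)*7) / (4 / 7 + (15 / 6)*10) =686/2685 = 0.26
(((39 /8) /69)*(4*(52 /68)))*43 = 7267/782 = 9.29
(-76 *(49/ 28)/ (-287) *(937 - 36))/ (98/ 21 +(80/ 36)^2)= 1386639/31898 = 43.47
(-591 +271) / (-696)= 40/87 = 0.46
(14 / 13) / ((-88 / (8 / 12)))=-7/858 = -0.01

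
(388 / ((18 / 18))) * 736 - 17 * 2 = 285534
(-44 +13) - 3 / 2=-65/2 = -32.50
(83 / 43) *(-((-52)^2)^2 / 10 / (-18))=151716032/1935 = 78406.22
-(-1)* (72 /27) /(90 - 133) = -8/129 = -0.06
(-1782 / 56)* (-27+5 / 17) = 202257/238 = 849.82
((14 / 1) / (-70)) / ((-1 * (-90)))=-1/450 = 0.00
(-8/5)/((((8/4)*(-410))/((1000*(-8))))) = -640/41 = -15.61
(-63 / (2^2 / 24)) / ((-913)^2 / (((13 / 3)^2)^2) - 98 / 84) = -0.16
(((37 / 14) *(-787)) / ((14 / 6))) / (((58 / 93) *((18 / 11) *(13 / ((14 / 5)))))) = -9929579/52780 = -188.13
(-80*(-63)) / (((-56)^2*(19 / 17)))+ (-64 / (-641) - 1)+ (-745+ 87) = -224202495/341012 = -657.46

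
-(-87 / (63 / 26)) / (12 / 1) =377/126 = 2.99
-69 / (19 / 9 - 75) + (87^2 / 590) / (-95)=14920893/18384400 = 0.81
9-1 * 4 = 5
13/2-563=-1113/2 = -556.50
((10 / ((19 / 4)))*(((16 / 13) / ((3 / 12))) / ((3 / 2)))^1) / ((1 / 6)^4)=2211840/247 = 8954.82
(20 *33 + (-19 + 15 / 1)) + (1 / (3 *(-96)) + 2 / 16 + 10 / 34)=3213811/4896 = 656.42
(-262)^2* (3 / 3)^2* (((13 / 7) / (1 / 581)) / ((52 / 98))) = 139587574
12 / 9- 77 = -75.67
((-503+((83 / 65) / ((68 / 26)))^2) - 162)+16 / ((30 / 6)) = -19119131/28900 = -661.56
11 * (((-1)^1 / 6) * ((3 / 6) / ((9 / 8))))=-22/27 = -0.81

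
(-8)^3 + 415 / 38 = -19041/38 = -501.08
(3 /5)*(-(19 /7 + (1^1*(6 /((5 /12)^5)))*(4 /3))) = -41981901/109375 = -383.83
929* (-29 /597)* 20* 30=-5388200/199 = -27076.38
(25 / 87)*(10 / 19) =0.15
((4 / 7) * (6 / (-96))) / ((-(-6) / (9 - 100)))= 13/24 = 0.54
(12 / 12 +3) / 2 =2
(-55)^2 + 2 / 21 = 63527/21 = 3025.10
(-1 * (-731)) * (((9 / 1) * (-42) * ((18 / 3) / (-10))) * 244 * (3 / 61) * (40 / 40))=9947448/5 = 1989489.60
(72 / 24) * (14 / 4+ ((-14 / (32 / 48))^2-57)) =2325/2 = 1162.50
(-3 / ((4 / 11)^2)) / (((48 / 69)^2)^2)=-101582283/1048576 = -96.88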